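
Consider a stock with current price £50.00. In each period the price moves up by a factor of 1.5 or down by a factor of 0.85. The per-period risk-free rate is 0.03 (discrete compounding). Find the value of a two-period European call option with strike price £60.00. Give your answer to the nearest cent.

£5.21

Risk-neutral probability p = (1 + 0.03 − 0.85)/(1.5 − 0.85) = 0.1800/0.6500 = 0.2769
Terminal stock prices: S_uu = 112.5, S_ud = 63.75, S_dd = 36.12
Terminal payoffs (S − K): max(52.5, 0) = 52.5, max(3.75, 0) = 3.75, max(-23.88, 0) = 0
Node u (S = 75): V_u = 1/1.03·[0.2769·52.5000 + 0.7231·3.7500] = 16.7476
Node d (S = 42.5): V_d = 1/1.03·[0.2769·3.7500 + 0.7231·0.0000] = 1.0082
Node 0 (S = 50): V_0 = 1/1.03·[0.2769·16.7476 + 0.7231·1.0082] = 5.2105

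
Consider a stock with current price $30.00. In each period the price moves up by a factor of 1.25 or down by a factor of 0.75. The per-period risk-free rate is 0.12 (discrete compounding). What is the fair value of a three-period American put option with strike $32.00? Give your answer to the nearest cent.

$2.80

Risk-neutral probability p = (1 + 0.12 − 0.75)/(1.25 − 0.75) = 0.3700/0.5000 = 0.7400
Terminal stock prices: S_uuu = 58.59, S_uud = 35.16, S_udd = 21.09, S_ddd = 12.66
Terminal payoffs (K − S): max(-26.59, 0) = 0, max(-3.156, 0) = 0, max(10.91, 0) = 10.91, max(19.34, 0) = 19.34
Node uu (S = 46.88): continuation = 1/1.12·[0.7400·0.0000 + 0.2600·0.0000] = 0.0000; exercise value = 0.0000 ≤ continuation, so V_uu = 0.0000
Node ud (S = 28.12): continuation = 1/1.12·[0.7400·0.0000 + 0.2600·10.9062] = 2.5318; exercise value = 3.8750 > continuation, so V_ud = 3.8750 (exercise)
Node dd (S = 16.88): continuation = 1/1.12·[0.7400·10.9062 + 0.2600·19.3438] = 11.6964; exercise value = 15.1250 > continuation, so V_dd = 15.1250 (exercise)
Node u (S = 37.5): continuation = 1/1.12·[0.7400·0.0000 + 0.2600·3.8750] = 0.8996; exercise value = 0.0000 ≤ continuation, so V_u = 0.8996
Node d (S = 22.5): continuation = 1/1.12·[0.7400·3.8750 + 0.2600·15.1250] = 6.0714; exercise value = 9.5000 > continuation, so V_d = 9.5000 (exercise)
Node 0 (S = 30): continuation = 1/1.12·[0.7400·0.8996 + 0.2600·9.5000] = 2.7997; exercise value = 2.0000 ≤ continuation, so V_0 = 2.7997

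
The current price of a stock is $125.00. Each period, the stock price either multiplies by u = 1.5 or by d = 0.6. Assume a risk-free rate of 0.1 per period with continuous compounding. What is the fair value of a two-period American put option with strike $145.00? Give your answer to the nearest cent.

Risk-neutral probability p = (e^0.1 − 0.6)/(1.5 − 0.6) = 0.5052/0.9000 = 0.5613
Terminal stock prices: S_uu = 281.2, S_ud = 112.5, S_dd = 45
Terminal payoffs (K − S): max(-136.2, 0) = 0, max(32.5, 0) = 32.5, max(100, 0) = 100
Node u (S = 187.5): continuation = e^(−0.1)·[0.5613·0.0000 + 0.4387·32.5000] = 12.9009; exercise value = 0.0000 ≤ continuation, so V_u = 12.9009
Node d (S = 75): continuation = e^(−0.1)·[0.5613·32.5000 + 0.4387·100.0000] = 56.2014; exercise value = 70.0000 > continuation, so V_d = 70.0000 (exercise)
Node 0 (S = 125): continuation = e^(−0.1)·[0.5613·12.9009 + 0.4387·70.0000] = 34.3388; exercise value = 20.0000 ≤ continuation, so V_0 = 34.3388

$34.34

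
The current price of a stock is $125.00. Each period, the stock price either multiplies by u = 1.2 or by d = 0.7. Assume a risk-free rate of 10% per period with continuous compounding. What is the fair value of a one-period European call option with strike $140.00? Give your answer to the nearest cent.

$7.33

Risk-neutral probability p = (e^0.1 − 0.7)/(1.2 − 0.7) = 0.4052/0.5000 = 0.8103
Terminal stock prices: S_u = 150, S_d = 87.5
Terminal payoffs (S − K): max(10, 0) = 10, max(-52.5, 0) = 0
Node 0 (S = 125): V_0 = e^(−0.1)·[0.8103·10.0000 + 0.1897·0.0000] = 7.3323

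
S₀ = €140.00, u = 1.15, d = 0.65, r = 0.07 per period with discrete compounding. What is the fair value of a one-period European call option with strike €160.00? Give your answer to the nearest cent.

Risk-neutral probability p = (1 + 0.07 − 0.65)/(1.15 − 0.65) = 0.4200/0.5000 = 0.8400
Terminal stock prices: S_u = 161, S_d = 91
Terminal payoffs (S − K): max(1, 0) = 1, max(-69, 0) = 0
Node 0 (S = 140): V_0 = 1/1.07·[0.8400·1.0000 + 0.1600·0.0000] = 0.7850

€0.79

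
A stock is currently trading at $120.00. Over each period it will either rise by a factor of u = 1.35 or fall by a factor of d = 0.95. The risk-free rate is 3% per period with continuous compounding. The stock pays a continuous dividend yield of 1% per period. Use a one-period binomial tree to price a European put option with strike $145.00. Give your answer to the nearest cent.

Per-period risk-free factor R = e^0.03 = 1.0305; dividend-adjusted growth = e^(0.03−0.01) = 1.0202.
Risk-neutral probability p = (1.0202 − 0.95)/(1.35 − 0.95) = 0.0702/0.4000 = 0.1755
Terminal stock prices: S_u = 162, S_d = 114
Terminal payoffs (K − S): max(-17, 0) = 0, max(31, 0) = 31
Node 0 (S = 120): V_0 = e^(−0.03)·[0.1755·0.0000 + 0.8245·31.0000] = 24.8040

$24.80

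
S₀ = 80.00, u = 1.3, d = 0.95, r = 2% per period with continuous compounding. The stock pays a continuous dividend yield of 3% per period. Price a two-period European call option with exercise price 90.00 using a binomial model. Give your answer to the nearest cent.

Per-period risk-free factor R = e^0.02 = 1.0202; dividend-adjusted growth = e^(0.02−0.03) = 0.9900.
Risk-neutral probability p = (0.9900 − 0.95)/(1.3 − 0.95) = 0.0400/0.3500 = 0.1144
Terminal stock prices: S_uu = 135.2, S_ud = 98.8, S_dd = 72.2
Terminal payoffs (S − K): max(45.2, 0) = 45.2, max(8.8, 0) = 8.8, max(-17.8, 0) = 0
Node u (S = 104): V_u = e^(−0.02)·[0.1144·45.2000 + 0.8856·8.8000] = 12.7085
Node d (S = 76): V_d = e^(−0.02)·[0.1144·8.8000 + 0.8856·0.0000] = 0.9870
Node 0 (S = 80): V_0 = e^(−0.02)·[0.1144·12.7085 + 0.8856·0.9870] = 2.2822

2.28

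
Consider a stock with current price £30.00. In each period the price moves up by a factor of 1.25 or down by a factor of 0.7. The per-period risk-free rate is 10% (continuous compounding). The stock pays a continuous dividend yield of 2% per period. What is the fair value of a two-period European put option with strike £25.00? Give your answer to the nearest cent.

Per-period risk-free factor R = e^0.1 = 1.1052; dividend-adjusted growth = e^(0.1−0.02) = 1.0833.
Risk-neutral probability p = (1.0833 − 0.7)/(1.25 − 0.7) = 0.3833/0.5500 = 0.6969
Terminal stock prices: S_uu = 46.88, S_ud = 26.25, S_dd = 14.7
Terminal payoffs (K − S): max(-21.88, 0) = 0, max(-1.25, 0) = 0, max(10.3, 0) = 10.3
Node u (S = 37.5): V_u = e^(−0.1)·[0.6969·0.0000 + 0.3031·0.0000] = 0.0000
Node d (S = 21): V_d = e^(−0.1)·[0.6969·0.0000 + 0.3031·10.3000] = 2.8250
Node 0 (S = 30): V_0 = e^(−0.1)·[0.6969·0.0000 + 0.3031·2.8250] = 0.7748

£0.77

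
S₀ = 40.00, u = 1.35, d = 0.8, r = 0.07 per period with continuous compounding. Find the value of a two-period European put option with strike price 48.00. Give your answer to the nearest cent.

Risk-neutral probability p = (e^0.07 − 0.8)/(1.35 − 0.8) = 0.2725/0.5500 = 0.4955
Terminal stock prices: S_uu = 72.9, S_ud = 43.2, S_dd = 25.6
Terminal payoffs (K − S): max(-24.9, 0) = 0, max(4.8, 0) = 4.8, max(22.4, 0) = 22.4
Node u (S = 54): V_u = e^(−0.07)·[0.4955·0.0000 + 0.5045·4.8000] = 2.2580
Node d (S = 32): V_d = e^(−0.07)·[0.4955·4.8000 + 0.5045·22.4000] = 12.7549
Node 0 (S = 40): V_0 = e^(−0.07)·[0.4955·2.2580 + 0.5045·12.7549] = 7.0433

7.04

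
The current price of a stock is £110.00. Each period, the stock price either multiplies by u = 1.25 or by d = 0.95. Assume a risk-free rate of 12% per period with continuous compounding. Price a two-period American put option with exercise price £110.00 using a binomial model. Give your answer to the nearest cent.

Risk-neutral probability p = (e^0.12 − 0.95)/(1.25 − 0.95) = 0.1775/0.3000 = 0.5917
Terminal stock prices: S_uu = 171.9, S_ud = 130.6, S_dd = 99.27
Terminal payoffs (K − S): max(-61.88, 0) = 0, max(-20.62, 0) = 0, max(10.73, 0) = 10.73
Node u (S = 137.5): continuation = e^(−0.12)·[0.5917·0.0000 + 0.4083·0.0000] = 0.0000; exercise value = 0.0000 ≤ continuation, so V_u = 0.0000
Node d (S = 104.5): continuation = e^(−0.12)·[0.5917·0.0000 + 0.4083·10.7250] = 3.8843; exercise value = 5.5000 > continuation, so V_d = 5.5000 (exercise)
Node 0 (S = 110): continuation = e^(−0.12)·[0.5917·0.0000 + 0.4083·5.5000] = 1.9919; exercise value = 0.0000 ≤ continuation, so V_0 = 1.9919

£1.99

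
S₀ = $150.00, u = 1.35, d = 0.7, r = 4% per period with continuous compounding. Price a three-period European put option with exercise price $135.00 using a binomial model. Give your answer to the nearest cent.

$19.27

Risk-neutral probability p = (e^0.04 − 0.7)/(1.35 − 0.7) = 0.3408/0.6500 = 0.5243
Terminal stock prices: S_uuu = 369.1, S_uud = 191.4, S_udd = 99.22, S_ddd = 51.45
Terminal payoffs (K − S): max(-234.1, 0) = 0, max(-56.36, 0) = 0, max(35.78, 0) = 35.78, max(83.55, 0) = 83.55
Node uu (S = 273.4): V_uu = e^(−0.04)·[0.5243·0.0000 + 0.4757·0.0000] = 0.0000
Node ud (S = 141.8): V_ud = e^(−0.04)·[0.5243·0.0000 + 0.4757·35.7750] = 16.3500
Node dd (S = 73.5): V_dd = e^(−0.04)·[0.5243·35.7750 + 0.4757·83.5500] = 56.2066
Node u (S = 202.5): V_u = e^(−0.04)·[0.5243·0.0000 + 0.4757·16.3500] = 7.4724
Node d (S = 105): V_d = e^(−0.04)·[0.5243·16.3500 + 0.4757·56.2066] = 33.9243
Node 0 (S = 150): V_0 = e^(−0.04)·[0.5243·7.4724 + 0.4757·33.9243] = 19.2686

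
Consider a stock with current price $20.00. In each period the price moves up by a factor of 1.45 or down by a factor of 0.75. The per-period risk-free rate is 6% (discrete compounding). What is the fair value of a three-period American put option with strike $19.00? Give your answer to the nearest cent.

Risk-neutral probability p = (1 + 0.06 − 0.75)/(1.45 − 0.75) = 0.3100/0.7000 = 0.4429
Terminal stock prices: S_uuu = 60.97, S_uud = 31.54, S_udd = 16.31, S_ddd = 8.438
Terminal payoffs (K − S): max(-41.97, 0) = 0, max(-12.54, 0) = 0, max(2.688, 0) = 2.688, max(10.56, 0) = 10.56
Node uu (S = 42.05): continuation = 1/1.06·[0.4429·0.0000 + 0.5571·0.0000] = 0.0000; exercise value = 0.0000 ≤ continuation, so V_uu = 0.0000
Node ud (S = 21.75): continuation = 1/1.06·[0.4429·0.0000 + 0.5571·2.6875] = 1.4126; exercise value = 0.0000 ≤ continuation, so V_ud = 1.4126
Node dd (S = 11.25): continuation = 1/1.06·[0.4429·2.6875 + 0.5571·10.5625] = 6.6745; exercise value = 7.7500 > continuation, so V_dd = 7.7500 (exercise)
Node u (S = 29): continuation = 1/1.06·[0.4429·0.0000 + 0.5571·1.4126] = 0.7425; exercise value = 0.0000 ≤ continuation, so V_u = 0.7425
Node d (S = 15): continuation = 1/1.06·[0.4429·1.4126 + 0.5571·7.7500] = 4.6636; exercise value = 4.0000 ≤ continuation, so V_d = 4.6636
Node 0 (S = 20): continuation = 1/1.06·[0.4429·0.7425 + 0.5571·4.6636] = 2.7614; exercise value = 0.0000 ≤ continuation, so V_0 = 2.7614

$2.76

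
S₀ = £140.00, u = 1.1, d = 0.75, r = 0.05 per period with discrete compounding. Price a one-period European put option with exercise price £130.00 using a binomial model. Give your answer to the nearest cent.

£3.40

Risk-neutral probability p = (1 + 0.05 − 0.75)/(1.1 − 0.75) = 0.3000/0.3500 = 0.8571
Terminal stock prices: S_u = 154, S_d = 105
Terminal payoffs (K − S): max(-24, 0) = 0, max(25, 0) = 25
Node 0 (S = 140): V_0 = 1/1.05·[0.8571·0.0000 + 0.1429·25.0000] = 3.4014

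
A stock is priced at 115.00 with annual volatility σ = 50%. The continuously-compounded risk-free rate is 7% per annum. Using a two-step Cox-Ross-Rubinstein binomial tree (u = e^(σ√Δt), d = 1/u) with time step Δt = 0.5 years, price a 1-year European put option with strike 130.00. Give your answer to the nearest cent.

26.74

CRR parameters: u = e^(σ√Δt) = e^(0.5·√0.5) = 1.4241, d = 1/u = 0.7022
Per-period rate: rΔt = 0.07·0.5 = 0.035, so R = e^0.035 = 1.0356
Risk-neutral probability p = (e^0.035 − 0.7022)/(1.4241 − 0.7022) = 0.3334/0.7219 = 0.4619
Terminal stock prices: S_uu = 233.2, S_ud = 115, S_dd = 56.7
Terminal payoffs (K − S): max(-103.2, 0) = 0, max(15, 0) = 15, max(73.3, 0) = 73.3
Node u (S = 163.8): V_u = e^(−0.035)·[0.4619·0.0000 + 0.5381·15.0000] = 7.7945
Node d (S = 80.75): V_d = e^(−0.035)·[0.4619·15.0000 + 0.5381·73.2971] = 44.7770
Node 0 (S = 115): V_0 = e^(−0.035)·[0.4619·7.7945 + 0.5381·44.7770] = 26.7436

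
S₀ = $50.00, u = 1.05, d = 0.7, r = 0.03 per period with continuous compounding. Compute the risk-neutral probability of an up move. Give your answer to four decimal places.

Risk-neutral probability p = (e^0.03 − 0.7)/(1.05 − 0.7) = 0.3305/0.3500 = 0.9442

p = 0.9442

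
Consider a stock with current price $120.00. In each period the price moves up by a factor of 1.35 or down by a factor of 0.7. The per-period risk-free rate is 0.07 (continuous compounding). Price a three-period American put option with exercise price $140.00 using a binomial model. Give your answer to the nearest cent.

$27.95

Risk-neutral probability p = (e^0.07 − 0.7)/(1.35 − 0.7) = 0.3725/0.6500 = 0.5731
Terminal stock prices: S_uuu = 295.2, S_uud = 153.1, S_udd = 79.38, S_ddd = 41.16
Terminal payoffs (K − S): max(-155.2, 0) = 0, max(-13.09, 0) = 0, max(60.62, 0) = 60.62, max(98.84, 0) = 98.84
Node uu (S = 218.7): continuation = e^(−0.07)·[0.5731·0.0000 + 0.4269·0.0000] = 0.0000; exercise value = 0.0000 ≤ continuation, so V_uu = 0.0000
Node ud (S = 113.4): continuation = e^(−0.07)·[0.5731·0.0000 + 0.4269·60.6200] = 24.1297; exercise value = 26.6000 > continuation, so V_ud = 26.6000 (exercise)
Node dd (S = 58.8): continuation = e^(−0.07)·[0.5731·60.6200 + 0.4269·98.8400] = 71.7351; exercise value = 81.2000 > continuation, so V_dd = 81.2000 (exercise)
Node u (S = 162): continuation = e^(−0.07)·[0.5731·0.0000 + 0.4269·26.6000] = 10.5881; exercise value = 0.0000 ≤ continuation, so V_u = 10.5881
Node d (S = 84): continuation = e^(−0.07)·[0.5731·26.6000 + 0.4269·81.2000] = 46.5351; exercise value = 56.0000 > continuation, so V_d = 56.0000 (exercise)
Node 0 (S = 120): continuation = e^(−0.07)·[0.5731·10.5881 + 0.4269·56.0000] = 27.9484; exercise value = 20.0000 ≤ continuation, so V_0 = 27.9484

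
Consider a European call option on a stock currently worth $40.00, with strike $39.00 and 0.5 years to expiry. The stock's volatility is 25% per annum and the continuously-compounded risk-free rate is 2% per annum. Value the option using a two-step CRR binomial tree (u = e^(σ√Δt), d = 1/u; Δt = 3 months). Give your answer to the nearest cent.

CRR parameters: u = e^(σ√Δt) = e^(0.25·√0.25) = 1.1331, d = 1/u = 0.8825
Per-period rate: rΔt = 0.02·0.25 = 0.005, so R = e^0.005 = 1.0050
Risk-neutral probability p = (e^0.005 − 0.8825)/(1.1331 − 0.8825) = 0.1225/0.2507 = 0.4888
Terminal stock prices: S_uu = 51.36, S_ud = 40, S_dd = 31.15
Terminal payoffs (S − K): max(12.36, 0) = 12.36, max(1, 0) = 1, max(-7.848, 0) = 0
Node u (S = 45.33): V_u = e^(−0.005)·[0.4888·12.3610 + 0.5112·1.0000] = 6.5205
Node d (S = 35.3): V_d = e^(−0.005)·[0.4888·1.0000 + 0.5112·0.0000] = 0.4864
Node 0 (S = 40): V_0 = e^(−0.005)·[0.4888·6.5205 + 0.5112·0.4864] = 3.4186

$3.42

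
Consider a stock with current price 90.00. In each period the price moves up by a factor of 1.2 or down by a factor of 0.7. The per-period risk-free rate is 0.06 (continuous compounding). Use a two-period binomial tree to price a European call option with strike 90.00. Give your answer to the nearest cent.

Risk-neutral probability p = (e^0.06 − 0.7)/(1.2 − 0.7) = 0.3618/0.5000 = 0.7237
Terminal stock prices: S_uu = 129.6, S_ud = 75.6, S_dd = 44.1
Terminal payoffs (S − K): max(39.6, 0) = 39.6, max(-14.4, 0) = 0, max(-45.9, 0) = 0
Node u (S = 108): V_u = e^(−0.06)·[0.7237·39.6000 + 0.2763·0.0000] = 26.9886
Node d (S = 63): V_d = e^(−0.06)·[0.7237·0.0000 + 0.2763·0.0000] = 0.0000
Node 0 (S = 90): V_0 = e^(−0.06)·[0.7237·26.9886 + 0.2763·0.0000] = 18.3935

18.39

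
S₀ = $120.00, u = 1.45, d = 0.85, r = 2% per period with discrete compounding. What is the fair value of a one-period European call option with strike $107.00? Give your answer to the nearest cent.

Risk-neutral probability p = (1 + 0.02 − 0.85)/(1.45 − 0.85) = 0.1700/0.6000 = 0.2833
Terminal stock prices: S_u = 174, S_d = 102
Terminal payoffs (S − K): max(67, 0) = 67, max(-5, 0) = 0
Node 0 (S = 120): V_0 = 1/1.02·[0.2833·67.0000 + 0.7167·0.0000] = 18.6111

$18.61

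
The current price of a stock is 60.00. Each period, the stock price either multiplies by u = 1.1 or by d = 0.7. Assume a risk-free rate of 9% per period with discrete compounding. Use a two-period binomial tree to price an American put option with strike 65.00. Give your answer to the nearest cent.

5.00

Risk-neutral probability p = (1 + 0.09 − 0.7)/(1.1 − 0.7) = 0.3900/0.4000 = 0.9750
Terminal stock prices: S_uu = 72.6, S_ud = 46.2, S_dd = 29.4
Terminal payoffs (K − S): max(-7.6, 0) = 0, max(18.8, 0) = 18.8, max(35.6, 0) = 35.6
Node u (S = 66): continuation = 1/1.09·[0.9750·0.0000 + 0.0250·18.8000] = 0.4312; exercise value = 0.0000 ≤ continuation, so V_u = 0.4312
Node d (S = 42): continuation = 1/1.09·[0.9750·18.8000 + 0.0250·35.6000] = 17.6330; exercise value = 23.0000 > continuation, so V_d = 23.0000 (exercise)
Node 0 (S = 60): continuation = 1/1.09·[0.9750·0.4312 + 0.0250·23.0000] = 0.9132; exercise value = 5.0000 > continuation, so V_0 = 5.0000 (exercise)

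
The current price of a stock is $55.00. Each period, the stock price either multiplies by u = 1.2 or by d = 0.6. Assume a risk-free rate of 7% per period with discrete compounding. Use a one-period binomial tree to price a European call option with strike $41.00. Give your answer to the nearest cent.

Risk-neutral probability p = (1 + 0.07 − 0.6)/(1.2 − 0.6) = 0.4700/0.6000 = 0.7833
Terminal stock prices: S_u = 66, S_d = 33
Terminal payoffs (S − K): max(25, 0) = 25, max(-8, 0) = 0
Node 0 (S = 55): V_0 = 1/1.07·[0.7833·25.0000 + 0.2167·0.0000] = 18.3022

$18.30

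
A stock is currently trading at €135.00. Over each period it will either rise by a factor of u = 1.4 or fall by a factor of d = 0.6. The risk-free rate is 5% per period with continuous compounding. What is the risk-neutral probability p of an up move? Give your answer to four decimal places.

p = 0.5641

Risk-neutral probability p = (e^0.05 − 0.6)/(1.4 − 0.6) = 0.4513/0.8000 = 0.5641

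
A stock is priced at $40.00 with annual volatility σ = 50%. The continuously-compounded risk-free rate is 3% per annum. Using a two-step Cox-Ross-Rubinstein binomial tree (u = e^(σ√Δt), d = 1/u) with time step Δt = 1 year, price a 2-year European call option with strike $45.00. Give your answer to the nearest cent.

$9.93

CRR parameters: u = e^(σ√Δt) = e^(0.5·√1) = 1.6487, d = 1/u = 0.6065
Per-period rate: rΔt = 0.03·1 = 0.03, so R = e^0.03 = 1.0305
Risk-neutral probability p = (e^0.03 − 0.6065)/(1.6487 − 0.6065) = 0.4239/1.0422 = 0.4068
Terminal stock prices: S_uu = 108.7, S_ud = 40, S_dd = 14.72
Terminal payoffs (S − K): max(63.73, 0) = 63.73, max(-5, 0) = 0, max(-30.28, 0) = 0
Node u (S = 65.95): V_u = e^(−0.03)·[0.4068·63.7313 + 0.5932·0.0000] = 25.1573
Node d (S = 24.26): V_d = e^(−0.03)·[0.4068·0.0000 + 0.5932·0.0000] = 0.0000
Node 0 (S = 40): V_0 = e^(−0.03)·[0.4068·25.1573 + 0.5932·0.0000] = 9.9306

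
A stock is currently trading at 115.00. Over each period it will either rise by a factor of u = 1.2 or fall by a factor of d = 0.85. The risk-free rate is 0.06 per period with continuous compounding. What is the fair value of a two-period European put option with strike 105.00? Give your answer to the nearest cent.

3.03

Risk-neutral probability p = (e^0.06 − 0.85)/(1.2 − 0.85) = 0.2118/0.3500 = 0.6052
Terminal stock prices: S_uu = 165.6, S_ud = 117.3, S_dd = 83.09
Terminal payoffs (K − S): max(-60.6, 0) = 0, max(-12.3, 0) = 0, max(21.91, 0) = 21.91
Node u (S = 138): V_u = e^(−0.06)·[0.6052·0.0000 + 0.3948·0.0000] = 0.0000
Node d (S = 97.75): V_d = e^(−0.06)·[0.6052·0.0000 + 0.3948·21.9125] = 8.1463
Node 0 (S = 115): V_0 = e^(−0.06)·[0.6052·0.0000 + 0.3948·8.1463] = 3.0285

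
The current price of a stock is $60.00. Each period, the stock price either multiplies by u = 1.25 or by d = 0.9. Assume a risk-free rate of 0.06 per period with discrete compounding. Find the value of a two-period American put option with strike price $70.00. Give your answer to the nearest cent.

Risk-neutral probability p = (1 + 0.06 − 0.9)/(1.25 − 0.9) = 0.1600/0.3500 = 0.4571
Terminal stock prices: S_uu = 93.75, S_ud = 67.5, S_dd = 48.6
Terminal payoffs (K − S): max(-23.75, 0) = 0, max(2.5, 0) = 2.5, max(21.4, 0) = 21.4
Node u (S = 75): continuation = 1/1.06·[0.4571·0.0000 + 0.5429·2.5000] = 1.2803; exercise value = 0.0000 ≤ continuation, so V_u = 1.2803
Node d (S = 54): continuation = 1/1.06·[0.4571·2.5000 + 0.5429·21.4000] = 12.0377; exercise value = 16.0000 > continuation, so V_d = 16.0000 (exercise)
Node 0 (S = 60): continuation = 1/1.06·[0.4571·1.2803 + 0.5429·16.0000] = 8.7462; exercise value = 10.0000 > continuation, so V_0 = 10.0000 (exercise)

$10.00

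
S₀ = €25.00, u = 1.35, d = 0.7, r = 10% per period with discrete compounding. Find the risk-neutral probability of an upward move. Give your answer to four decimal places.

Risk-neutral probability p = (1 + 0.1 − 0.7)/(1.35 − 0.7) = 0.4000/0.6500 = 0.6154

p = 0.6154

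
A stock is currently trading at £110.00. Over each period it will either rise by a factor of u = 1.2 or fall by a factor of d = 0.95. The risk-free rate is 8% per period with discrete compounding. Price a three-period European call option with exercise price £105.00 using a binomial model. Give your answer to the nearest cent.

£27.59

Risk-neutral probability p = (1 + 0.08 − 0.95)/(1.2 − 0.95) = 0.1300/0.2500 = 0.5200
Terminal stock prices: S_uuu = 190.1, S_uud = 150.5, S_udd = 119.1, S_ddd = 94.31
Terminal payoffs (S − K): max(85.08, 0) = 85.08, max(45.48, 0) = 45.48, max(14.13, 0) = 14.13, max(-10.69, 0) = 0
Node uu (S = 158.4): V_uu = 1/1.08·[0.5200·85.0800 + 0.4800·45.4800] = 61.1778
Node ud (S = 125.4): V_ud = 1/1.08·[0.5200·45.4800 + 0.4800·14.1300] = 28.1778
Node dd (S = 99.27): V_dd = 1/1.08·[0.5200·14.1300 + 0.4800·0.0000] = 6.8033
Node u (S = 132): V_u = 1/1.08·[0.5200·61.1778 + 0.4800·28.1778] = 41.9794
Node d (S = 104.5): V_d = 1/1.08·[0.5200·28.1778 + 0.4800·6.8033] = 16.5908
Node 0 (S = 110): V_0 = 1/1.08·[0.5200·41.9794 + 0.4800·16.5908] = 27.5860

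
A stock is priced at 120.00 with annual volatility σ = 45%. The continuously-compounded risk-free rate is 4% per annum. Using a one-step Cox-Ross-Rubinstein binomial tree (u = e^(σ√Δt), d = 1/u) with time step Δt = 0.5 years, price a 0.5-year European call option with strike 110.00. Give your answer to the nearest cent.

CRR parameters: u = e^(σ√Δt) = e^(0.45·√0.5) = 1.3746, d = 1/u = 0.7275
Per-period rate: rΔt = 0.04·0.5 = 0.02, so R = e^0.02 = 1.0202
Risk-neutral probability p = (e^0.02 − 0.7275)/(1.3746 − 0.7275) = 0.2927/0.6472 = 0.4523
Terminal stock prices: S_u = 165, S_d = 87.3
Terminal payoffs (S − K): max(54.96, 0) = 54.96, max(-22.7, 0) = 0
Node 0 (S = 120): V_0 = e^(−0.02)·[0.4523·54.9578 + 0.5477·0.0000] = 24.3668

24.37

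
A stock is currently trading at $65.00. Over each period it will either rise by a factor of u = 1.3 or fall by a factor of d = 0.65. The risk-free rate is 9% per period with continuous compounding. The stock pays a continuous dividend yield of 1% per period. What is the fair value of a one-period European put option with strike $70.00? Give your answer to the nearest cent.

$8.46

Per-period risk-free factor R = e^0.09 = 1.0942; dividend-adjusted growth = e^(0.09−0.01) = 1.0833.
Risk-neutral probability p = (1.0833 − 0.65)/(1.3 − 0.65) = 0.4333/0.6500 = 0.6666
Terminal stock prices: S_u = 84.5, S_d = 42.25
Terminal payoffs (K − S): max(-14.5, 0) = 0, max(27.75, 0) = 27.75
Node 0 (S = 65): V_0 = e^(−0.09)·[0.6666·0.0000 + 0.3334·27.7500] = 8.4557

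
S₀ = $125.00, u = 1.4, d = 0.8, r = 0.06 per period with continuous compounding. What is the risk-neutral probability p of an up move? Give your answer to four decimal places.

p = 0.4364

Risk-neutral probability p = (e^0.06 − 0.8)/(1.4 − 0.8) = 0.2618/0.6000 = 0.4364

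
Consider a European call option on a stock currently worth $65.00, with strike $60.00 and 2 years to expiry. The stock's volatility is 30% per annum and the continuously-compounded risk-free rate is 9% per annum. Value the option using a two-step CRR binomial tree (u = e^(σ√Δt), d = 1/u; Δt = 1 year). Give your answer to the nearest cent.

$18.47

CRR parameters: u = e^(σ√Δt) = e^(0.3·√1) = 1.3499, d = 1/u = 0.7408
Per-period rate: rΔt = 0.09·1 = 0.09, so R = e^0.09 = 1.0942
Risk-neutral probability p = (e^0.09 − 0.7408)/(1.3499 − 0.7408) = 0.3534/0.6090 = 0.5802
Terminal stock prices: S_uu = 118.4, S_ud = 65, S_dd = 35.67
Terminal payoffs (S − K): max(58.44, 0) = 58.44, max(5, 0) = 5, max(-24.33, 0) = 0
Node u (S = 87.74): V_u = e^(−0.09)·[0.5802·58.4377 + 0.4198·5.0000] = 32.9050
Node d (S = 48.15): V_d = e^(−0.09)·[0.5802·5.0000 + 0.4198·0.0000] = 2.6512
Node 0 (S = 65): V_0 = e^(−0.09)·[0.5802·32.9050 + 0.4198·2.6512] = 18.4651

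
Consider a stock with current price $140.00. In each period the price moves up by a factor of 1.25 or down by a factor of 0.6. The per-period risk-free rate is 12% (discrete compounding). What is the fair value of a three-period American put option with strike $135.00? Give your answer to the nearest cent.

Risk-neutral probability p = (1 + 0.12 − 0.6)/(1.25 − 0.6) = 0.5200/0.6500 = 0.8000
Terminal stock prices: S_uuu = 273.4, S_uud = 131.2, S_udd = 63, S_ddd = 30.24
Terminal payoffs (K − S): max(-138.4, 0) = 0, max(3.75, 0) = 3.75, max(72, 0) = 72, max(104.8, 0) = 104.8
Node uu (S = 218.8): continuation = 1/1.12·[0.8000·0.0000 + 0.2000·3.7500] = 0.6696; exercise value = 0.0000 ≤ continuation, so V_uu = 0.6696
Node ud (S = 105): continuation = 1/1.12·[0.8000·3.7500 + 0.2000·72.0000] = 15.5357; exercise value = 30.0000 > continuation, so V_ud = 30.0000 (exercise)
Node dd (S = 50.4): continuation = 1/1.12·[0.8000·72.0000 + 0.2000·104.7600] = 70.1357; exercise value = 84.6000 > continuation, so V_dd = 84.6000 (exercise)
Node u (S = 175): continuation = 1/1.12·[0.8000·0.6696 + 0.2000·30.0000] = 5.8355; exercise value = 0.0000 ≤ continuation, so V_u = 5.8355
Node d (S = 84): continuation = 1/1.12·[0.8000·30.0000 + 0.2000·84.6000] = 36.5357; exercise value = 51.0000 > continuation, so V_d = 51.0000 (exercise)
Node 0 (S = 140): continuation = 1/1.12·[0.8000·5.8355 + 0.2000·51.0000] = 13.2753; exercise value = 0.0000 ≤ continuation, so V_0 = 13.2753

$13.28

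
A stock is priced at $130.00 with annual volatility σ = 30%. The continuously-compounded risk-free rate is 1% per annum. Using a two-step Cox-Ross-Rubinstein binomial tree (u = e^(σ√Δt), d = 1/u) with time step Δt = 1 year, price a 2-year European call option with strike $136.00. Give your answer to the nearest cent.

$19.32

CRR parameters: u = e^(σ√Δt) = e^(0.3·√1) = 1.3499, d = 1/u = 0.7408
Per-period rate: rΔt = 0.01·1 = 0.01, so R = e^0.01 = 1.0101
Risk-neutral probability p = (e^0.01 − 0.7408)/(1.3499 − 0.7408) = 0.2692/0.6090 = 0.4421
Terminal stock prices: S_uu = 236.9, S_ud = 130, S_dd = 71.35
Terminal payoffs (S − K): max(100.9, 0) = 100.9, max(-6, 0) = 0, max(-64.65, 0) = 0
Node u (S = 175.5): V_u = e^(−0.01)·[0.4421·100.8754 + 0.5579·0.0000] = 44.1492
Node d (S = 96.31): V_d = e^(−0.01)·[0.4421·0.0000 + 0.5579·0.0000] = 0.0000
Node 0 (S = 130): V_0 = e^(−0.01)·[0.4421·44.1492 + 0.5579·0.0000] = 19.3224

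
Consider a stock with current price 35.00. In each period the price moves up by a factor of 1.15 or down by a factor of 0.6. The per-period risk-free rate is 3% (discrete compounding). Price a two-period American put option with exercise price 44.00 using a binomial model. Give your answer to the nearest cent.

Risk-neutral probability p = (1 + 0.03 − 0.6)/(1.15 − 0.6) = 0.4300/0.5500 = 0.7818
Terminal stock prices: S_uu = 46.29, S_ud = 24.15, S_dd = 12.6
Terminal payoffs (K − S): max(-2.287, 0) = 0, max(19.85, 0) = 19.85, max(31.4, 0) = 31.4
Node u (S = 40.25): continuation = 1/1.03·[0.7818·0.0000 + 0.2182·19.8500] = 4.2048; exercise value = 3.7500 ≤ continuation, so V_u = 4.2048
Node d (S = 21): continuation = 1/1.03·[0.7818·19.8500 + 0.2182·31.4000] = 21.7184; exercise value = 23.0000 > continuation, so V_d = 23.0000 (exercise)
Node 0 (S = 35): continuation = 1/1.03·[0.7818·4.2048 + 0.2182·23.0000] = 8.0636; exercise value = 9.0000 > continuation, so V_0 = 9.0000 (exercise)

9.00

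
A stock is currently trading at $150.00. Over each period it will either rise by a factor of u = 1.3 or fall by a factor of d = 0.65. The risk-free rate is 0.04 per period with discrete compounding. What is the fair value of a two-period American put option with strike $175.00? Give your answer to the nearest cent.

$40.51

Risk-neutral probability p = (1 + 0.04 − 0.65)/(1.3 − 0.65) = 0.3900/0.6500 = 0.6000
Terminal stock prices: S_uu = 253.5, S_ud = 126.8, S_dd = 63.38
Terminal payoffs (K − S): max(-78.5, 0) = 0, max(48.25, 0) = 48.25, max(111.6, 0) = 111.6
Node u (S = 195): continuation = 1/1.04·[0.6000·0.0000 + 0.4000·48.2500] = 18.5577; exercise value = 0.0000 ≤ continuation, so V_u = 18.5577
Node d (S = 97.5): continuation = 1/1.04·[0.6000·48.2500 + 0.4000·111.6250] = 70.7692; exercise value = 77.5000 > continuation, so V_d = 77.5000 (exercise)
Node 0 (S = 150): continuation = 1/1.04·[0.6000·18.5577 + 0.4000·77.5000] = 40.5141; exercise value = 25.0000 ≤ continuation, so V_0 = 40.5141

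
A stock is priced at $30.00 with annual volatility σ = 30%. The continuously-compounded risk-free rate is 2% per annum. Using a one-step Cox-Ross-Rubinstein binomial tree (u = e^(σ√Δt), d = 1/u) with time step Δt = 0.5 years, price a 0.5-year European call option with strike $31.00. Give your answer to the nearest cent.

CRR parameters: u = e^(σ√Δt) = e^(0.3·√0.5) = 1.2363, d = 1/u = 0.8089
Per-period rate: rΔt = 0.02·0.5 = 0.01, so R = e^0.01 = 1.0101
Risk-neutral probability p = (e^0.01 − 0.8089)/(1.2363 − 0.8089) = 0.2012/0.4275 = 0.4707
Terminal stock prices: S_u = 37.09, S_d = 24.27
Terminal payoffs (S − K): max(6.089, 0) = 6.089, max(-6.734, 0) = 0
Node 0 (S = 30): V_0 = e^(−0.01)·[0.4707·6.0893 + 0.5293·0.0000] = 2.8376

$2.84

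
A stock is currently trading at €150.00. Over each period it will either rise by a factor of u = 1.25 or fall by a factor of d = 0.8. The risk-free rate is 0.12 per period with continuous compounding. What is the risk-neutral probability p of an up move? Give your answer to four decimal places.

p = 0.7278

Risk-neutral probability p = (e^0.12 − 0.8)/(1.25 − 0.8) = 0.3275/0.4500 = 0.7278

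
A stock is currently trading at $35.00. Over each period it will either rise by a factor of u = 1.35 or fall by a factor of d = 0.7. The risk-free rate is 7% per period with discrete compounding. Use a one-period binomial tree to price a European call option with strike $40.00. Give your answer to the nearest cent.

$3.86

Risk-neutral probability p = (1 + 0.07 − 0.7)/(1.35 − 0.7) = 0.3700/0.6500 = 0.5692
Terminal stock prices: S_u = 47.25, S_d = 24.5
Terminal payoffs (S − K): max(7.25, 0) = 7.25, max(-15.5, 0) = 0
Node 0 (S = 35): V_0 = 1/1.07·[0.5692·7.2500 + 0.4308·0.0000] = 3.8569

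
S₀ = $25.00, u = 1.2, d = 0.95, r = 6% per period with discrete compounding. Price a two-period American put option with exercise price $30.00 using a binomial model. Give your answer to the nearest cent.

Risk-neutral probability p = (1 + 0.06 − 0.95)/(1.2 − 0.95) = 0.1100/0.2500 = 0.4400
Terminal stock prices: S_uu = 36, S_ud = 28.5, S_dd = 22.56
Terminal payoffs (K − S): max(-6, 0) = 0, max(1.5, 0) = 1.5, max(7.438, 0) = 7.438
Node u (S = 30): continuation = 1/1.06·[0.4400·0.0000 + 0.5600·1.5000] = 0.7925; exercise value = 0.0000 ≤ continuation, so V_u = 0.7925
Node d (S = 23.75): continuation = 1/1.06·[0.4400·1.5000 + 0.5600·7.4375] = 4.5519; exercise value = 6.2500 > continuation, so V_d = 6.2500 (exercise)
Node 0 (S = 25): continuation = 1/1.06·[0.4400·0.7925 + 0.5600·6.2500] = 3.6308; exercise value = 5.0000 > continuation, so V_0 = 5.0000 (exercise)

$5.00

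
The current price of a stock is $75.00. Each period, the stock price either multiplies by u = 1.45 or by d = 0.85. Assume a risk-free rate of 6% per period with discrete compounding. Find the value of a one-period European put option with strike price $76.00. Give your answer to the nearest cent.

Risk-neutral probability p = (1 + 0.06 − 0.85)/(1.45 − 0.85) = 0.2100/0.6000 = 0.3500
Terminal stock prices: S_u = 108.8, S_d = 63.75
Terminal payoffs (K − S): max(-32.75, 0) = 0, max(12.25, 0) = 12.25
Node 0 (S = 75): V_0 = 1/1.06·[0.3500·0.0000 + 0.6500·12.2500] = 7.5118

$7.51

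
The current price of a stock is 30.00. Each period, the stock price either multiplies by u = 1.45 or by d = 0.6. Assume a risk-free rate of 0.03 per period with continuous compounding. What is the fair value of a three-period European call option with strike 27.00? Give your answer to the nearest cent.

Risk-neutral probability p = (e^0.03 − 0.6)/(1.45 − 0.6) = 0.4305/0.8500 = 0.5064
Terminal stock prices: S_uuu = 91.46, S_uud = 37.84, S_udd = 15.66, S_ddd = 6.48
Terminal payoffs (S − K): max(64.46, 0) = 64.46, max(10.84, 0) = 10.84, max(-11.34, 0) = 0, max(-20.52, 0) = 0
Node uu (S = 63.08): V_uu = e^(−0.03)·[0.5064·64.4587 + 0.4936·10.8450] = 36.8730
Node ud (S = 26.1): V_ud = e^(−0.03)·[0.5064·10.8450 + 0.4936·0.0000] = 5.3298
Node dd (S = 10.8): V_dd = e^(−0.03)·[0.5064·0.0000 + 0.4936·0.0000] = 0.0000
Node u (S = 43.5): V_u = e^(−0.03)·[0.5064·36.8730 + 0.4936·5.3298] = 20.6742
Node d (S = 18): V_d = e^(−0.03)·[0.5064·5.3298 + 0.4936·0.0000] = 2.6193
Node 0 (S = 30): V_0 = e^(−0.03)·[0.5064·20.6742 + 0.4936·2.6193] = 11.4150

11.41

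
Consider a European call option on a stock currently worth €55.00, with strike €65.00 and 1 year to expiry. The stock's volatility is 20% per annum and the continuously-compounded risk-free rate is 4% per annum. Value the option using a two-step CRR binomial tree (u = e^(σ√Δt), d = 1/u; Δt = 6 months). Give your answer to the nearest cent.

€2.20

CRR parameters: u = e^(σ√Δt) = e^(0.2·√0.5) = 1.1519, d = 1/u = 0.8681
Per-period rate: rΔt = 0.04·0.5 = 0.02, so R = e^0.02 = 1.0202
Risk-neutral probability p = (e^0.02 − 0.8681)/(1.1519 − 0.8681) = 0.1521/0.2838 = 0.5359
Terminal stock prices: S_uu = 72.98, S_ud = 55, S_dd = 41.45
Terminal payoffs (S − K): max(7.979, 0) = 7.979, max(-10, 0) = 0, max(-23.55, 0) = 0
Node u (S = 63.36): V_u = e^(−0.02)·[0.5359·7.9793 + 0.4641·0.0000] = 4.1913
Node d (S = 47.75): V_d = e^(−0.02)·[0.5359·0.0000 + 0.4641·0.0000] = 0.0000
Node 0 (S = 55): V_0 = e^(−0.02)·[0.5359·4.1913 + 0.4641·0.0000] = 2.2016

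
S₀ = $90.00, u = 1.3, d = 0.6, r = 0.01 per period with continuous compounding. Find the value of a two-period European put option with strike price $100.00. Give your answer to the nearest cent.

$25.54

Risk-neutral probability p = (e^0.01 − 0.6)/(1.3 − 0.6) = 0.4101/0.7000 = 0.5858
Terminal stock prices: S_uu = 152.1, S_ud = 70.2, S_dd = 32.4
Terminal payoffs (K − S): max(-52.1, 0) = 0, max(29.8, 0) = 29.8, max(67.6, 0) = 67.6
Node u (S = 117): V_u = e^(−0.01)·[0.5858·0.0000 + 0.4142·29.8000] = 12.2208
Node d (S = 54): V_d = e^(−0.01)·[0.5858·29.8000 + 0.4142·67.6000] = 45.0050
Node 0 (S = 90): V_0 = e^(−0.01)·[0.5858·12.2208 + 0.4142·45.0050] = 25.5437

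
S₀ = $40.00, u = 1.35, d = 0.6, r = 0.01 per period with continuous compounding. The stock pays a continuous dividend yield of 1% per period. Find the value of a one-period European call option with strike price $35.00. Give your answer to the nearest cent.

Per-period risk-free factor R = e^0.01 = 1.0101; dividend-adjusted growth = e^(0.01−0.01) = 1.0000.
Risk-neutral probability p = (1.0000 − 0.6)/(1.35 − 0.6) = 0.4000/0.7500 = 0.5333
Terminal stock prices: S_u = 54, S_d = 24
Terminal payoffs (S − K): max(19, 0) = 19, max(-11, 0) = 0
Node 0 (S = 40): V_0 = e^(−0.01)·[0.5333·19.0000 + 0.4667·0.0000] = 10.0325

$10.03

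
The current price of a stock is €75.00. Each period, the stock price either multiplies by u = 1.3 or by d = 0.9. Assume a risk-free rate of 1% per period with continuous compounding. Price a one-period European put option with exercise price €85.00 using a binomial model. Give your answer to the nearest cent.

€12.56

Risk-neutral probability p = (e^0.01 − 0.9)/(1.3 − 0.9) = 0.1101/0.4000 = 0.2751
Terminal stock prices: S_u = 97.5, S_d = 67.5
Terminal payoffs (K − S): max(-12.5, 0) = 0, max(17.5, 0) = 17.5
Node 0 (S = 75): V_0 = e^(−0.01)·[0.2751·0.0000 + 0.7249·17.5000] = 12.5591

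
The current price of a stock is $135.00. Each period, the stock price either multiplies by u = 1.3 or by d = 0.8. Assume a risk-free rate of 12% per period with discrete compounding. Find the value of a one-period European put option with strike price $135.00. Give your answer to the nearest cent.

Risk-neutral probability p = (1 + 0.12 − 0.8)/(1.3 − 0.8) = 0.3200/0.5000 = 0.6400
Terminal stock prices: S_u = 175.5, S_d = 108
Terminal payoffs (K − S): max(-40.5, 0) = 0, max(27, 0) = 27
Node 0 (S = 135): V_0 = 1/1.12·[0.6400·0.0000 + 0.3600·27.0000] = 8.6786

$8.68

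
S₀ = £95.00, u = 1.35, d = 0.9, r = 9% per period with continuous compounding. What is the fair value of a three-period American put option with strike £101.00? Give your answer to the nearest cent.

£8.05

Risk-neutral probability p = (e^0.09 − 0.9)/(1.35 − 0.9) = 0.1942/0.4500 = 0.4315
Terminal stock prices: S_uuu = 233.7, S_uud = 155.8, S_udd = 103.9, S_ddd = 69.26
Terminal payoffs (K − S): max(-132.7, 0) = 0, max(-54.82, 0) = 0, max(-2.883, 0) = 0, max(31.74, 0) = 31.74
Node uu (S = 173.1): continuation = e^(−0.09)·[0.4315·0.0000 + 0.5685·0.0000] = 0.0000; exercise value = 0.0000 ≤ continuation, so V_uu = 0.0000
Node ud (S = 115.4): continuation = e^(−0.09)·[0.4315·0.0000 + 0.5685·0.0000] = 0.0000; exercise value = 0.0000 ≤ continuation, so V_ud = 0.0000
Node dd (S = 76.95): continuation = e^(−0.09)·[0.4315·0.0000 + 0.5685·31.7450] = 16.4938; exercise value = 24.0500 > continuation, so V_dd = 24.0500 (exercise)
Node u (S = 128.2): continuation = e^(−0.09)·[0.4315·0.0000 + 0.5685·0.0000] = 0.0000; exercise value = 0.0000 ≤ continuation, so V_u = 0.0000
Node d (S = 85.5): continuation = e^(−0.09)·[0.4315·0.0000 + 0.5685·24.0500] = 12.4957; exercise value = 15.5000 > continuation, so V_d = 15.5000 (exercise)
Node 0 (S = 95): continuation = e^(−0.09)·[0.4315·0.0000 + 0.5685·15.5000] = 8.0534; exercise value = 6.0000 ≤ continuation, so V_0 = 8.0534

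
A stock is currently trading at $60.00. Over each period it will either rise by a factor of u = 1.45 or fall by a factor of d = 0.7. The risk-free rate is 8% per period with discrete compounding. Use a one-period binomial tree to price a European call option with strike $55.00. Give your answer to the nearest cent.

$15.01

Risk-neutral probability p = (1 + 0.08 − 0.7)/(1.45 − 0.7) = 0.3800/0.7500 = 0.5067
Terminal stock prices: S_u = 87, S_d = 42
Terminal payoffs (S − K): max(32, 0) = 32, max(-13, 0) = 0
Node 0 (S = 60): V_0 = 1/1.08·[0.5067·32.0000 + 0.4933·0.0000] = 15.0123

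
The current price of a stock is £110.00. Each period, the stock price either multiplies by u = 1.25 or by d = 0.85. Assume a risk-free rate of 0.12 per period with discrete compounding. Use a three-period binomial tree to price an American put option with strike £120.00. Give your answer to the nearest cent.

£10.00

Risk-neutral probability p = (1 + 0.12 − 0.85)/(1.25 − 0.85) = 0.2700/0.4000 = 0.6750
Terminal stock prices: S_uuu = 214.8, S_uud = 146.1, S_udd = 99.34, S_ddd = 67.55
Terminal payoffs (K − S): max(-94.84, 0) = 0, max(-26.09, 0) = 0, max(20.66, 0) = 20.66, max(52.45, 0) = 52.45
Node uu (S = 171.9): continuation = 1/1.12·[0.6750·0.0000 + 0.3250·0.0000] = 0.0000; exercise value = 0.0000 ≤ continuation, so V_uu = 0.0000
Node ud (S = 116.9): continuation = 1/1.12·[0.6750·0.0000 + 0.3250·20.6563] = 5.9940; exercise value = 3.1250 ≤ continuation, so V_ud = 5.9940
Node dd (S = 79.47): continuation = 1/1.12·[0.6750·20.6563 + 0.3250·52.4463] = 27.6679; exercise value = 40.5250 > continuation, so V_dd = 40.5250 (exercise)
Node u (S = 137.5): continuation = 1/1.12·[0.6750·0.0000 + 0.3250·5.9940] = 1.7393; exercise value = 0.0000 ≤ continuation, so V_u = 1.7393
Node d (S = 93.5): continuation = 1/1.12·[0.6750·5.9940 + 0.3250·40.5250] = 15.3719; exercise value = 26.5000 > continuation, so V_d = 26.5000 (exercise)
Node 0 (S = 110): continuation = 1/1.12·[0.6750·1.7393 + 0.3250·26.5000] = 8.7380; exercise value = 10.0000 > continuation, so V_0 = 10.0000 (exercise)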